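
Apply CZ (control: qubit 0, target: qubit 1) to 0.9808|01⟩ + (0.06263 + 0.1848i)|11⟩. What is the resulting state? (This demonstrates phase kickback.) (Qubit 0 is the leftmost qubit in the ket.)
0.9808|01⟩ + (-0.06263 - 0.1848i)|11⟩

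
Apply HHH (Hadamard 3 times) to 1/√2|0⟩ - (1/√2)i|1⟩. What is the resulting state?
(1/2 - (1/2)i)|0⟩ + (1/2 + (1/2)i)|1⟩

H² = I, so H^3 = H: a single Hadamard. With (a, b) = (1/√2, -(1/√2)i), H gives ((a + b)/√2, (a − b)/√2) = ((1/2 - (1/2)i), (1/2 + (1/2)i)).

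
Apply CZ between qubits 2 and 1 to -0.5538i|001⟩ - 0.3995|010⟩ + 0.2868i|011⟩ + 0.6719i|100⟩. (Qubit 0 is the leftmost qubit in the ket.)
-0.5538i|001⟩ - 0.3995|010⟩ - 0.2868i|011⟩ + 0.6719i|100⟩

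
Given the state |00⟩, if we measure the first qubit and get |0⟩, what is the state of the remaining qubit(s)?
|0⟩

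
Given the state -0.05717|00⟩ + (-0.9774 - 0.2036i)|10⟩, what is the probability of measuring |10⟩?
0.9968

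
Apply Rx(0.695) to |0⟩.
0.9402|0⟩ - 0.3405i|1⟩

Rx(0.695) = [[cos(θ/2), −i·sin(θ/2)], [−i·sin(θ/2), cos(θ/2)]]; θ = 0.695, cos(θ/2) ≈ 0.940227, sin(θ/2) ≈ 0.340548.
With a = amp(|0⟩) = 1 and b = amp(|1⟩) = 0:
new amp(|0⟩) = (0.940227)·a + (-0.340548i)·b = 0.9402
new amp(|1⟩) = (-0.340548i)·a + (0.940227)·b = -0.3405i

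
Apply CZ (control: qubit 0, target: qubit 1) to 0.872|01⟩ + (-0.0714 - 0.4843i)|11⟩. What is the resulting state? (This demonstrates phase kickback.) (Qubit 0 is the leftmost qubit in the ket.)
0.872|01⟩ + (0.0714 + 0.4843i)|11⟩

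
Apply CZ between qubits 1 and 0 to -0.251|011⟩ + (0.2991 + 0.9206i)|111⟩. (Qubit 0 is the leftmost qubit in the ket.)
-0.251|011⟩ + (-0.2991 - 0.9206i)|111⟩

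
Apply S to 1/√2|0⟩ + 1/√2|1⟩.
1/√2|0⟩ + (1/√2)i|1⟩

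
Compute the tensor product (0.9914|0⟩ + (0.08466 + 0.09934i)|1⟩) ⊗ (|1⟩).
0.9914|01⟩ + (0.08466 + 0.09934i)|11⟩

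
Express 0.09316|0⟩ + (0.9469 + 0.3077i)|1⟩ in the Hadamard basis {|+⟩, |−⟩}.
(0.7354 + 0.2176i)|+⟩ + (-0.6037 - 0.2176i)|−⟩

With |ψ⟩ = α|0⟩ + β|1⟩, the Hadamard-basis coefficients are ⟨+|ψ⟩ = (α + β)/√2 and ⟨−|ψ⟩ = (α − β)/√2.
Here α = 0.09316, β = (0.9469 + 0.3077i): (α + β)/√2 = (0.7354 + 0.2176i), (α − β)/√2 = (-0.6037 - 0.2176i).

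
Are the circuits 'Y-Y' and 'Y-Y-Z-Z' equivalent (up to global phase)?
Yes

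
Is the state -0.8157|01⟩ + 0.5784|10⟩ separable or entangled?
Entangled

Writing the state as a|00⟩ + b|01⟩ + c|10⟩ + d|11⟩, it is a product state iff ad − bc = 0.
Here (a, b, c, d) = (0, -0.8157, 0.5784, 0): ad − bc = (0)(0) − (-0.8157)(0.5784) = 0.4718 ≠ 0, so the state is entangled.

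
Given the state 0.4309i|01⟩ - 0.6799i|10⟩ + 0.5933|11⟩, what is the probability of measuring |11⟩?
0.352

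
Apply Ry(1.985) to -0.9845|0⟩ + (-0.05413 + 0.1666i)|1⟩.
(-0.4928 - 0.1395i)|0⟩ + (-0.854 + 0.09106i)|1⟩

Ry(1.985) = [[cos(θ/2), −sin(θ/2)], [sin(θ/2), cos(θ/2)]]; θ = 1.985, cos(θ/2) ≈ 0.546598, sin(θ/2) ≈ 0.837395.
With a = amp(|0⟩) = -0.9845 and b = amp(|1⟩) = (-0.05413 + 0.1666i):
new amp(|0⟩) = (0.546598)·a + (-0.837395)·b = (-0.4928 - 0.1395i)
new amp(|1⟩) = (0.837395)·a + (0.546598)·b = (-0.854 + 0.09106i)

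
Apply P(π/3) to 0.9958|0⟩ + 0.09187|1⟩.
0.9958|0⟩ + (0.04594 + 0.07956i)|1⟩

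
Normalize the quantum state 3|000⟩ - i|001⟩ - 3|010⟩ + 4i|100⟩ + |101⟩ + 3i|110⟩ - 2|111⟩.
0.4286|000⟩ - 0.1429i|001⟩ - 0.4286|010⟩ + 0.5714i|100⟩ + 0.1429|101⟩ + 0.4286i|110⟩ - 0.2857|111⟩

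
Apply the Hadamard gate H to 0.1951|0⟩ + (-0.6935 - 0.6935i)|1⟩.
(-0.3524 - 0.4904i)|0⟩ + (0.6283 + 0.4904i)|1⟩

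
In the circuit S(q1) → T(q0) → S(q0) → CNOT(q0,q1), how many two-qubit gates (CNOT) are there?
1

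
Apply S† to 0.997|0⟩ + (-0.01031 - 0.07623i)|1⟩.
0.997|0⟩ + (-0.07623 + 0.01031i)|1⟩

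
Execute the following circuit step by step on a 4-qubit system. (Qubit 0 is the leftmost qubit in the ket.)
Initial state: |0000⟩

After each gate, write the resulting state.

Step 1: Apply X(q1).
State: |0100⟩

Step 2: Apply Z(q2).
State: |0100⟩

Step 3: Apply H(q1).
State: 1/√2|0000⟩ - 1/√2|0100⟩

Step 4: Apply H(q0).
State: 1/2|0000⟩ - 1/2|0100⟩ + 1/2|1000⟩ - 1/2|1100⟩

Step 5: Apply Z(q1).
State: 1/2|0000⟩ + 1/2|0100⟩ + 1/2|1000⟩ + 1/2|1100⟩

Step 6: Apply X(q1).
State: 1/2|0000⟩ + 1/2|0100⟩ + 1/2|1000⟩ + 1/2|1100⟩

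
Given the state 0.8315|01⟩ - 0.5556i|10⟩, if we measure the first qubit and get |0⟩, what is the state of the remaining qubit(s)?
|1⟩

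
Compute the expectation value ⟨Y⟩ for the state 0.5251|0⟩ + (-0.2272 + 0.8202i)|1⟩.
0.8614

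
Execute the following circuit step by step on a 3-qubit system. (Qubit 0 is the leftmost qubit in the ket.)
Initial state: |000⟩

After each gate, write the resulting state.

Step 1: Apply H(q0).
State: 1/√2|000⟩ + 1/√2|100⟩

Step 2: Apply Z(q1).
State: 1/√2|000⟩ + 1/√2|100⟩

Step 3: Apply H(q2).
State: 1/2|000⟩ + 1/2|001⟩ + 1/2|100⟩ + 1/2|101⟩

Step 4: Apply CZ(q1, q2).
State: 1/2|000⟩ + 1/2|001⟩ + 1/2|100⟩ + 1/2|101⟩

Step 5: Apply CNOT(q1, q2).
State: 1/2|000⟩ + 1/2|001⟩ + 1/2|100⟩ + 1/2|101⟩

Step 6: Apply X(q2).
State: 1/2|000⟩ + 1/2|001⟩ + 1/2|100⟩ + 1/2|101⟩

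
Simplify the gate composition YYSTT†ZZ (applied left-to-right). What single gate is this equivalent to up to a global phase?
S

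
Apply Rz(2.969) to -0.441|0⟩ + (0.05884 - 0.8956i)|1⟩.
(-0.03801 + 0.4394i)|0⟩ + (0.8973 - 0.01857i)|1⟩

Rz(2.969) = [[e^(−iθ/2), 0], [0, e^(iθ/2)]] with e^(±iθ/2) = cos(θ/2) ± i·sin(θ/2); θ = 2.969, cos(θ/2) ≈ 0.0861893, sin(θ/2) ≈ 0.996279.
With a = amp(|0⟩) = -0.441 and b = amp(|1⟩) = (0.05884 - 0.8956i):
new amp(|0⟩) = (0.0861893 - 0.996279i)·a = (-0.03801 + 0.4394i)
new amp(|1⟩) = (0.0861893 + 0.996279i)·b = (0.8973 - 0.01857i)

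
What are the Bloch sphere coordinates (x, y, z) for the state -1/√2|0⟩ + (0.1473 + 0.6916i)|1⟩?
(-0.2083, -0.9781, -0.00000785)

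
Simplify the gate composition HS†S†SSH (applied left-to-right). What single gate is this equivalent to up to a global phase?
I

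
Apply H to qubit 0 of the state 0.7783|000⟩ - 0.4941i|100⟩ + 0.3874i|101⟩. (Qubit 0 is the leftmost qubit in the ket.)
(0.5503 - 0.3494i)|000⟩ + 0.2739i|001⟩ + (0.5503 + 0.3494i)|100⟩ - 0.2739i|101⟩

H on qubit 0 mixes each pair of kets that differ only in qubit 0: amplitudes (a, b) of (|…0…⟩, |…1…⟩) become ((a + b)/√2, (a − b)/√2). Kets absent from the input have amplitude 0.
(|000⟩, |100⟩): (a, b) = (0.7783, -0.4941i) → ((0.5503 - 0.3494i), (0.5503 + 0.3494i))
(|001⟩, |101⟩): (a, b) = (0, 0.3874i) → (0.2739i, -0.2739i)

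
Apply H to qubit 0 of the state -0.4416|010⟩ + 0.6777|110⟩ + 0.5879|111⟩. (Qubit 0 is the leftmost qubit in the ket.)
0.1669|010⟩ + 0.4157|011⟩ - 0.7915|110⟩ - 0.4157|111⟩

H on qubit 0 mixes each pair of kets that differ only in qubit 0: amplitudes (a, b) of (|…0…⟩, |…1…⟩) become ((a + b)/√2, (a − b)/√2). Kets absent from the input have amplitude 0.
(|010⟩, |110⟩): (a, b) = (-0.4416, 0.6777) → (0.1669, -0.7915)
(|011⟩, |111⟩): (a, b) = (0, 0.5879) → (0.4157, -0.4157)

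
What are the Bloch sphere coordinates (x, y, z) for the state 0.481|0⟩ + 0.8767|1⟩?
(0.8434, 0, -0.5372)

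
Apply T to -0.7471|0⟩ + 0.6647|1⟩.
-0.7471|0⟩ + (0.47 + 0.47i)|1⟩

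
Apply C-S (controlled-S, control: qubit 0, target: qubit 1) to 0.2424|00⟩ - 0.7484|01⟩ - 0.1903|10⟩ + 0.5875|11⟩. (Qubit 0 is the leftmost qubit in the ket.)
0.2424|00⟩ - 0.7484|01⟩ - 0.1903|10⟩ + 0.5875i|11⟩

C-S leaves the control-|0⟩ kets |00⟩, |01⟩ unchanged and applies S to qubit 1 on the control-|1⟩ pair (|10⟩, |11⟩).
S = [[1, 0], [0, i]].
With a = amp(|10⟩) = -0.1903 and b = amp(|11⟩) = 0.5875:
new amp(|10⟩) = (1)·a = -0.1903
new amp(|11⟩) = (i)·b = 0.5875i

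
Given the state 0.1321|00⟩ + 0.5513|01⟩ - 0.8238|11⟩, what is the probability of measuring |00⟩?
0.01745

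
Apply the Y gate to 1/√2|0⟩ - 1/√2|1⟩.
(1/√2)i|0⟩ + (1/√2)i|1⟩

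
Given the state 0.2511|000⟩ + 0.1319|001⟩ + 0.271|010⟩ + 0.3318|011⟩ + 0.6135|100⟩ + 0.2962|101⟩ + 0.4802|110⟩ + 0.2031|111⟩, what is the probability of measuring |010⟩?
0.07344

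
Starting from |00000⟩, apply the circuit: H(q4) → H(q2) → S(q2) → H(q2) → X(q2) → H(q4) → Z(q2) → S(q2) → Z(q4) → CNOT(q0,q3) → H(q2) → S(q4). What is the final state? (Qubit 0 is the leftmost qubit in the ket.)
(1/√2 - (1/√2)i)|00000⟩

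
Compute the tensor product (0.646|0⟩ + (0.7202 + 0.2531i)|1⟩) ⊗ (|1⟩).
0.646|01⟩ + (0.7202 + 0.2531i)|11⟩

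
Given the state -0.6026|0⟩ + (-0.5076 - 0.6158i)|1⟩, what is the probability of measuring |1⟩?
0.6369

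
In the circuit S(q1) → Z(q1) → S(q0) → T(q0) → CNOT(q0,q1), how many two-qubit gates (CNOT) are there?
1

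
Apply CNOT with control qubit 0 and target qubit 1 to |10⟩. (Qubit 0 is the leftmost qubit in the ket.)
|11⟩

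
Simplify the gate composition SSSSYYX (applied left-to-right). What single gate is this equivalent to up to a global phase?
X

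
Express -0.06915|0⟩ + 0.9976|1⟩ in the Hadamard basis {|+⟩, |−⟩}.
0.6565|+⟩ - 0.7543|−⟩

With |ψ⟩ = α|0⟩ + β|1⟩, the Hadamard-basis coefficients are ⟨+|ψ⟩ = (α + β)/√2 and ⟨−|ψ⟩ = (α − β)/√2.
Here α = -0.06915, β = 0.9976: (α + β)/√2 = 0.6565, (α − β)/√2 = -0.7543.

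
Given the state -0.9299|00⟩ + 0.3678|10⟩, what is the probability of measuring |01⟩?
0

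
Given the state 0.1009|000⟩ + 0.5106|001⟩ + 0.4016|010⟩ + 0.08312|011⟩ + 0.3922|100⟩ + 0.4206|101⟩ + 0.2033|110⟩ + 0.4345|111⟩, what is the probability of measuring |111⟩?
0.1888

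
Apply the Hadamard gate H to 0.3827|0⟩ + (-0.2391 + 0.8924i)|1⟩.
(0.1015 + 0.631i)|0⟩ + (0.4397 - 0.631i)|1⟩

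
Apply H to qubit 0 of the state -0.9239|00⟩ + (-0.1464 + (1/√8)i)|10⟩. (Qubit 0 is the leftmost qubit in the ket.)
(-0.7568 + 0.25i)|00⟩ + (-0.5498 - 0.25i)|10⟩

H on qubit 0 mixes each pair of kets that differ only in qubit 0: amplitudes (a, b) of (|…0…⟩, |…1…⟩) become ((a + b)/√2, (a − b)/√2). Kets absent from the input have amplitude 0.
(|00⟩, |10⟩): (a, b) = (-0.9239, (-0.1464 + (1/√8)i)) → ((-0.7568 + 0.25i), (-0.5498 - 0.25i))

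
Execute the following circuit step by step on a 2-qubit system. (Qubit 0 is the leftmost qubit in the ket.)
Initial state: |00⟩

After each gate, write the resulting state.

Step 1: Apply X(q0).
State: |10⟩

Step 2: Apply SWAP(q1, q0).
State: |01⟩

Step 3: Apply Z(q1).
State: -|01⟩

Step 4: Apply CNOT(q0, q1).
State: -|01⟩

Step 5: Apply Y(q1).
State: i|00⟩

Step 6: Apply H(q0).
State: (1/√2)i|00⟩ + (1/√2)i|10⟩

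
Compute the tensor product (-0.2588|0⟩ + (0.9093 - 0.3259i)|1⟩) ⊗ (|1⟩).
-0.2588|01⟩ + (0.9093 - 0.3259i)|11⟩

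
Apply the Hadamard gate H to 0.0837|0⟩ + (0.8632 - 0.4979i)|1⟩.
(0.6696 - 0.3521i)|0⟩ + (-0.5512 + 0.3521i)|1⟩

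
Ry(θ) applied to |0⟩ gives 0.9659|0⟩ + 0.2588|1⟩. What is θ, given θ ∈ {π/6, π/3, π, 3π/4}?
π/6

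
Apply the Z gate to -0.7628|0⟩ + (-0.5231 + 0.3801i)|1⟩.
-0.7628|0⟩ + (0.5231 - 0.3801i)|1⟩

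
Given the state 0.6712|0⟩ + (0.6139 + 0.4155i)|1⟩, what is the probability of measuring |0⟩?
0.4505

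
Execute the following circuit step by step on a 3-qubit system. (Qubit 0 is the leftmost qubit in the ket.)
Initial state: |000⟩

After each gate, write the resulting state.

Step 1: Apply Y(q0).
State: i|100⟩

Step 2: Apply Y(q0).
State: |000⟩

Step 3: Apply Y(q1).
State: i|010⟩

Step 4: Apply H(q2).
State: (1/√2)i|010⟩ + (1/√2)i|011⟩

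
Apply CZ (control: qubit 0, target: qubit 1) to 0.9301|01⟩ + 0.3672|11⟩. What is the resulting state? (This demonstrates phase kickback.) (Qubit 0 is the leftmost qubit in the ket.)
0.9301|01⟩ - 0.3672|11⟩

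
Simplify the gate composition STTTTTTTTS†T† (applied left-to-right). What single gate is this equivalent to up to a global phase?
T†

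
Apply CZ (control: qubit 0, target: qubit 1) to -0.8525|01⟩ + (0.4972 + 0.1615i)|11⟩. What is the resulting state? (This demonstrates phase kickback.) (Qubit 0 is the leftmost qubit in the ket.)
-0.8525|01⟩ + (-0.4972 - 0.1615i)|11⟩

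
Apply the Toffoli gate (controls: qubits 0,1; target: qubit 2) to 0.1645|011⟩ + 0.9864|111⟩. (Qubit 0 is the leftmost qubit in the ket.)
0.1645|011⟩ + 0.9864|110⟩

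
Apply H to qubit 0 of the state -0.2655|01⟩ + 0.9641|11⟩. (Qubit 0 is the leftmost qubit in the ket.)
0.494|01⟩ - 0.8695|11⟩

H on qubit 0 mixes each pair of kets that differ only in qubit 0: amplitudes (a, b) of (|…0…⟩, |…1…⟩) become ((a + b)/√2, (a − b)/√2). Kets absent from the input have amplitude 0.
(|01⟩, |11⟩): (a, b) = (-0.2655, 0.9641) → (0.494, -0.8695)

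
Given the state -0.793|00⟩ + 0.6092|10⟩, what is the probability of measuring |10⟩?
0.3711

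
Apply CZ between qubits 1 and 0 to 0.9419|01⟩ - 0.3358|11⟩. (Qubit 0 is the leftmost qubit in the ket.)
0.9419|01⟩ + 0.3358|11⟩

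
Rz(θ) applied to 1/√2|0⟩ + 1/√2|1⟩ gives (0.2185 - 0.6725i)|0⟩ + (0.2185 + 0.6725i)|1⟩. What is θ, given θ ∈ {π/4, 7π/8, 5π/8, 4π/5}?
4π/5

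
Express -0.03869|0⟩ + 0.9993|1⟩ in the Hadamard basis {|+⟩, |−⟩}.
0.6793|+⟩ - 0.734|−⟩

With |ψ⟩ = α|0⟩ + β|1⟩, the Hadamard-basis coefficients are ⟨+|ψ⟩ = (α + β)/√2 and ⟨−|ψ⟩ = (α − β)/√2.
Here α = -0.03869, β = 0.9993: (α + β)/√2 = 0.6793, (α − β)/√2 = -0.734.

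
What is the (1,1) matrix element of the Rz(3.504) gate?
(-0.1802 + 0.9836i)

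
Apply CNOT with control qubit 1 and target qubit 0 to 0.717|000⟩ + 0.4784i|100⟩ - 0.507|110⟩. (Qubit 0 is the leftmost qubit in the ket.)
0.717|000⟩ - 0.507|010⟩ + 0.4784i|100⟩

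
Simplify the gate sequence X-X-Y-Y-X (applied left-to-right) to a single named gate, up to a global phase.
X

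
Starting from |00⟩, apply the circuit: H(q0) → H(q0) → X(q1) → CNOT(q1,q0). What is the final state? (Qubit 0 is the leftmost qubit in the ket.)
|11⟩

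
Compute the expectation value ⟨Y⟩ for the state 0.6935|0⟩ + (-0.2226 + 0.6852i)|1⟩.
0.9504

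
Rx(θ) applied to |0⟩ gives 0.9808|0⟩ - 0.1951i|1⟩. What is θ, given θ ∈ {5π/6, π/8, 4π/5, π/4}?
π/8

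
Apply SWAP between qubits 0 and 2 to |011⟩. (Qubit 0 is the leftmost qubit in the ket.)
|110⟩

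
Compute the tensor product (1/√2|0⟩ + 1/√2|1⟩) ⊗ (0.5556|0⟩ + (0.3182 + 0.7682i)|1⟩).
0.3929|00⟩ + (0.225 + 0.5432i)|01⟩ + 0.3929|10⟩ + (0.225 + 0.5432i)|11⟩

amp(|b₁b₂…⟩) = product of the factor amplitudes for bits b₁, b₂, …; only kets whose every factor amplitude is nonzero survive.
|00⟩: (1/√2)(0.5556) = 0.3929
|01⟩: (1/√2)(0.3182 + 0.7682i) = (0.225 + 0.5432i)
|10⟩: (1/√2)(0.5556) = 0.3929
|11⟩: (1/√2)(0.3182 + 0.7682i) = (0.225 + 0.5432i)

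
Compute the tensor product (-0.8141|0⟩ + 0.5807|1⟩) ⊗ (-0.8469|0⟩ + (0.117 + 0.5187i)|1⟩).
0.6895|00⟩ + (-0.09525 - 0.4223i)|01⟩ - 0.4918|10⟩ + (0.06794 + 0.3012i)|11⟩

amp(|b₁b₂…⟩) = product of the factor amplitudes for bits b₁, b₂, …; only kets whose every factor amplitude is nonzero survive.
|00⟩: (-0.8141)(-0.8469) = 0.6895
|01⟩: (-0.8141)(0.117 + 0.5187i) = (-0.09525 - 0.4223i)
|10⟩: (0.5807)(-0.8469) = -0.4918
|11⟩: (0.5807)(0.117 + 0.5187i) = (0.06794 + 0.3012i)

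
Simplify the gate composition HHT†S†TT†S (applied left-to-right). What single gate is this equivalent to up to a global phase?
T†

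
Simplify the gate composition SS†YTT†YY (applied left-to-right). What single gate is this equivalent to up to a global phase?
Y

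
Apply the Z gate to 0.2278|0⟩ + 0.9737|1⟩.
0.2278|0⟩ - 0.9737|1⟩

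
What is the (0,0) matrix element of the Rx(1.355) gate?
0.7791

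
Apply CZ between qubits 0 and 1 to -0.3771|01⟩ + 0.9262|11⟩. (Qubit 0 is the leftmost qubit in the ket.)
-0.3771|01⟩ - 0.9262|11⟩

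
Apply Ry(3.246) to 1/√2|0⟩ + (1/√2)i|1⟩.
(-0.0369 - 0.7061i)|0⟩ + (0.7061 - 0.0369i)|1⟩

Ry(3.246) = [[cos(θ/2), −sin(θ/2)], [sin(θ/2), cos(θ/2)]]; θ = 3.246, cos(θ/2) ≈ -0.05218, sin(θ/2) ≈ 0.998638.
With a = amp(|0⟩) = 1/√2 and b = amp(|1⟩) = (1/√2)i:
new amp(|0⟩) = (-0.05218)·a + (-0.998638)·b = (-0.0369 - 0.7061i)
new amp(|1⟩) = (0.998638)·a + (-0.05218)·b = (0.7061 - 0.0369i)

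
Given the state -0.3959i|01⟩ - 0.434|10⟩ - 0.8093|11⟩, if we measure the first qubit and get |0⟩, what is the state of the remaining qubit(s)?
-i|1⟩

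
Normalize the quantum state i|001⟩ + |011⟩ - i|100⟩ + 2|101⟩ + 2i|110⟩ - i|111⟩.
0.2887i|001⟩ + 0.2887|011⟩ - 0.2887i|100⟩ + 1/√3|101⟩ + (1/√3)i|110⟩ - 0.2887i|111⟩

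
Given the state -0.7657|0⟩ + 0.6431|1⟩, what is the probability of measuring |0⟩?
0.5863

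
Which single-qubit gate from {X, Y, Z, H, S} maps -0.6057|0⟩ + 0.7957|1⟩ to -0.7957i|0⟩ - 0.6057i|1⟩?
Y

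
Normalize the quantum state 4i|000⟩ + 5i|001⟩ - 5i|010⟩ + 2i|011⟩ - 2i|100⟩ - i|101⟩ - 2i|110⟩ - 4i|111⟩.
0.4104i|000⟩ + 0.513i|001⟩ - 0.513i|010⟩ + 0.2052i|011⟩ - 0.2052i|100⟩ - 0.1026i|101⟩ - 0.2052i|110⟩ - 0.4104i|111⟩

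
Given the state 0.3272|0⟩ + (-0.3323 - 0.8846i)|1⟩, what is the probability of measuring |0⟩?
0.1071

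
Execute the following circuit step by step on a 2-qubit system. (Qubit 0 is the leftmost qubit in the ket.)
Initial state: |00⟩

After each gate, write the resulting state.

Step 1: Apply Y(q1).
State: i|01⟩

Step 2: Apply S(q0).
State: i|01⟩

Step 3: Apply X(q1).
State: i|00⟩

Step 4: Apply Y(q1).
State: -|01⟩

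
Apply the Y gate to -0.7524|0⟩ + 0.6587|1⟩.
-0.6587i|0⟩ - 0.7524i|1⟩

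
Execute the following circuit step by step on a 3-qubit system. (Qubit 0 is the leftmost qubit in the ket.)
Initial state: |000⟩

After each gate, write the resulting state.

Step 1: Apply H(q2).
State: 1/√2|000⟩ + 1/√2|001⟩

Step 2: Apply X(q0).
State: 1/√2|100⟩ + 1/√2|101⟩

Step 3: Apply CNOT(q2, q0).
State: 1/√2|001⟩ + 1/√2|100⟩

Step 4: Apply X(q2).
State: 1/√2|000⟩ + 1/√2|101⟩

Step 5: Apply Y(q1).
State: (1/√2)i|010⟩ + (1/√2)i|111⟩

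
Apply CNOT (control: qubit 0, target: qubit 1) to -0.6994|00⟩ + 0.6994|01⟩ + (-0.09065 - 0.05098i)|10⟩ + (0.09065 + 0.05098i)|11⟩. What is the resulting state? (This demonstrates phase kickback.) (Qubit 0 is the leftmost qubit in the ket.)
-0.6994|00⟩ + 0.6994|01⟩ + (0.09065 + 0.05098i)|10⟩ + (-0.09065 - 0.05098i)|11⟩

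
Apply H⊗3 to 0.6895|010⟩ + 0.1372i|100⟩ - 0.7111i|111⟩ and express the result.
(0.2438 - 0.2029i)|000⟩ + (0.2438 + 0.2999i)|001⟩ + (-0.2438 + 0.2999i)|010⟩ + (-0.2438 - 0.2029i)|011⟩ + (0.2438 + 0.2029i)|100⟩ + (0.2438 - 0.2999i)|101⟩ + (-0.2438 - 0.2999i)|110⟩ + (-0.2438 + 0.2029i)|111⟩

H⊗3 gives amp(|y⟩) = (1/2√2) Σ_x (−1)^(x·y) amp(|x⟩), where x·y is the number of positions in which both x and y have a 1.
|000⟩: (0.6895 + 0.1372i - 0.7111i)/(2√2) = (0.2438 - 0.2029i)
|001⟩: (0.6895 + 0.1372i + 0.7111i)/(2√2) = (0.2438 + 0.2999i)
|010⟩: (-0.6895 + 0.1372i + 0.7111i)/(2√2) = (-0.2438 + 0.2999i)
|011⟩: (-0.6895 + 0.1372i - 0.7111i)/(2√2) = (-0.2438 - 0.2029i)
|100⟩: (0.6895 - 0.1372i + 0.7111i)/(2√2) = (0.2438 + 0.2029i)
|101⟩: (0.6895 - 0.1372i - 0.7111i)/(2√2) = (0.2438 - 0.2999i)
|110⟩: (-0.6895 - 0.1372i - 0.7111i)/(2√2) = (-0.2438 - 0.2999i)
|111⟩: (-0.6895 - 0.1372i + 0.7111i)/(2√2) = (-0.2438 + 0.2029i)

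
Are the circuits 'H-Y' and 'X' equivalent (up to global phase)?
No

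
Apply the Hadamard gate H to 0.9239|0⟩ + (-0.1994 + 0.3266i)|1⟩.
(0.5123 + 0.2309i)|0⟩ + (0.7943 - 0.2309i)|1⟩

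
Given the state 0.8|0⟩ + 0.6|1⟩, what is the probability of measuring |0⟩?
0.64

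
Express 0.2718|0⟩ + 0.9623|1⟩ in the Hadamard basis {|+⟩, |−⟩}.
0.8726|+⟩ - 0.4883|−⟩

With |ψ⟩ = α|0⟩ + β|1⟩, the Hadamard-basis coefficients are ⟨+|ψ⟩ = (α + β)/√2 and ⟨−|ψ⟩ = (α − β)/√2.
Here α = 0.2718, β = 0.9623: (α + β)/√2 = 0.8726, (α − β)/√2 = -0.4883.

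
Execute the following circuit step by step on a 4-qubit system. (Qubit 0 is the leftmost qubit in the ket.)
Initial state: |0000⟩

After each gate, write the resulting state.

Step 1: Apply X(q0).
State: |1000⟩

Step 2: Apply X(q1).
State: |1100⟩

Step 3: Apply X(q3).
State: |1101⟩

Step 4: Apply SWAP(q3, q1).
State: |1101⟩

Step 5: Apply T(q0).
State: (1/√2 + (1/√2)i)|1101⟩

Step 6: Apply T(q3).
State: i|1101⟩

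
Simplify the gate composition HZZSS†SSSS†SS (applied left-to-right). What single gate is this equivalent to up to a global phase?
H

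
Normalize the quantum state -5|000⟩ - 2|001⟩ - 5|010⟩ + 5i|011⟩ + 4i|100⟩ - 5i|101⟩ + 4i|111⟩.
-0.4287|000⟩ - 0.1715|001⟩ - 0.4287|010⟩ + 0.4287i|011⟩ + 0.343i|100⟩ - 0.4287i|101⟩ + 0.343i|111⟩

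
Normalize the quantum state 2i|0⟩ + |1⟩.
0.8944i|0⟩ + 1/√5|1⟩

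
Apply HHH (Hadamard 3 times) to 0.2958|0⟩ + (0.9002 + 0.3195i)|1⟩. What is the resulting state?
(0.8457 + 0.2259i)|0⟩ + (-0.4274 - 0.2259i)|1⟩

H² = I, so H^3 = H: a single Hadamard. With (a, b) = (0.2958, (0.9002 + 0.3195i)), H gives ((a + b)/√2, (a − b)/√2) = ((0.8457 + 0.2259i), (-0.4274 - 0.2259i)).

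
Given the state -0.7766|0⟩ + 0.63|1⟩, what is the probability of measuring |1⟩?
0.3969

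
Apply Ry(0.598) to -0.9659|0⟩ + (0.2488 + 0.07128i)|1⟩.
(-0.9963 - 0.021i)|0⟩ + (-0.04676 + 0.06812i)|1⟩

Ry(0.598) = [[cos(θ/2), −sin(θ/2)], [sin(θ/2), cos(θ/2)]]; θ = 0.598, cos(θ/2) ≈ 0.955632, sin(θ/2) ≈ 0.294565.
With a = amp(|0⟩) = -0.9659 and b = amp(|1⟩) = (0.2488 + 0.07128i):
new amp(|0⟩) = (0.955632)·a + (-0.294565)·b = (-0.9963 - 0.021i)
new amp(|1⟩) = (0.294565)·a + (0.955632)·b = (-0.04676 + 0.06812i)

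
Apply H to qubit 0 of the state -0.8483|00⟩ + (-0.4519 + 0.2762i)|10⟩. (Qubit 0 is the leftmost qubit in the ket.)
(-0.9194 + 0.1953i)|00⟩ + (-0.2803 - 0.1953i)|10⟩

H on qubit 0 mixes each pair of kets that differ only in qubit 0: amplitudes (a, b) of (|…0…⟩, |…1…⟩) become ((a + b)/√2, (a − b)/√2). Kets absent from the input have amplitude 0.
(|00⟩, |10⟩): (a, b) = (-0.8483, (-0.4519 + 0.2762i)) → ((-0.9194 + 0.1953i), (-0.2803 - 0.1953i))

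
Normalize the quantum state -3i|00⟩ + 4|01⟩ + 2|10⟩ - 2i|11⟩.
-0.5222i|00⟩ + 0.6963|01⟩ + 0.3482|10⟩ - 0.3482i|11⟩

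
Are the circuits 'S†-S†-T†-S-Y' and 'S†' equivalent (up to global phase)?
No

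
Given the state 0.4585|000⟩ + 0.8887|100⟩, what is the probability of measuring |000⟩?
0.2102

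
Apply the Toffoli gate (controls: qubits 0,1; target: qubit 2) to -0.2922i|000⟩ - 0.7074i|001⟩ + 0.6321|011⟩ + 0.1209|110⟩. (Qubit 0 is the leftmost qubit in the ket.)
-0.2922i|000⟩ - 0.7074i|001⟩ + 0.6321|011⟩ + 0.1209|111⟩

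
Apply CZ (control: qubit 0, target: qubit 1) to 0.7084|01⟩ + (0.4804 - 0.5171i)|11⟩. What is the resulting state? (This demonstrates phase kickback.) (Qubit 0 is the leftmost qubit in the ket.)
0.7084|01⟩ + (-0.4804 + 0.5171i)|11⟩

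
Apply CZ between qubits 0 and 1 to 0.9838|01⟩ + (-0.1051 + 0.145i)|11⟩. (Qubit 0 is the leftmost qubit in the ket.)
0.9838|01⟩ + (0.1051 - 0.145i)|11⟩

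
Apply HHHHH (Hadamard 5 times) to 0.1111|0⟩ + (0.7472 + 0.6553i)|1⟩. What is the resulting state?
(0.6069 + 0.4634i)|0⟩ + (-0.4498 - 0.4634i)|1⟩

H² = I, so H^5 = H: a single Hadamard. With (a, b) = (0.1111, (0.7472 + 0.6553i)), H gives ((a + b)/√2, (a − b)/√2) = ((0.6069 + 0.4634i), (-0.4498 - 0.4634i)).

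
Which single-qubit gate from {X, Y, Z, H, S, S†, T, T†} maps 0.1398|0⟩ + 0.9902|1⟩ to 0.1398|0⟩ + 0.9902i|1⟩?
S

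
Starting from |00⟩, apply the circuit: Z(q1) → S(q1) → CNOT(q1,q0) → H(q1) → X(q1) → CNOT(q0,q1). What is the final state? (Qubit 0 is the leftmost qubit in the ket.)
1/√2|00⟩ + 1/√2|01⟩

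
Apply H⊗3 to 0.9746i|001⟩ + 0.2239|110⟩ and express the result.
(0.07916 + 0.3446i)|000⟩ + (0.07916 - 0.3446i)|001⟩ + (-0.07916 + 0.3446i)|010⟩ + (-0.07916 - 0.3446i)|011⟩ + (-0.07916 + 0.3446i)|100⟩ + (-0.07916 - 0.3446i)|101⟩ + (0.07916 + 0.3446i)|110⟩ + (0.07916 - 0.3446i)|111⟩

H⊗3 gives amp(|y⟩) = (1/2√2) Σ_x (−1)^(x·y) amp(|x⟩), where x·y is the number of positions in which both x and y have a 1.
|000⟩: (0.9746i + 0.2239)/(2√2) = (0.07916 + 0.3446i)
|001⟩: (-0.9746i + 0.2239)/(2√2) = (0.07916 - 0.3446i)
|010⟩: (0.9746i - 0.2239)/(2√2) = (-0.07916 + 0.3446i)
|011⟩: (-0.9746i - 0.2239)/(2√2) = (-0.07916 - 0.3446i)
|100⟩: (0.9746i - 0.2239)/(2√2) = (-0.07916 + 0.3446i)
|101⟩: (-0.9746i - 0.2239)/(2√2) = (-0.07916 - 0.3446i)
|110⟩: (0.9746i + 0.2239)/(2√2) = (0.07916 + 0.3446i)
|111⟩: (-0.9746i + 0.2239)/(2√2) = (0.07916 - 0.3446i)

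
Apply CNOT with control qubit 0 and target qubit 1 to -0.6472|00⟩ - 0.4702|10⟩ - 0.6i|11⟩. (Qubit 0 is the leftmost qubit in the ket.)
-0.6472|00⟩ - 0.6i|10⟩ - 0.4702|11⟩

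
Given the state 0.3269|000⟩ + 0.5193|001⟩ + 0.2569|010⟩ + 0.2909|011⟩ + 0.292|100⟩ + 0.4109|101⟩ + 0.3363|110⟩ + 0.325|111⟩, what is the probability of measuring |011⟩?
0.08462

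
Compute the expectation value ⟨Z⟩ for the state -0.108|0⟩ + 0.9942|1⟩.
-0.9768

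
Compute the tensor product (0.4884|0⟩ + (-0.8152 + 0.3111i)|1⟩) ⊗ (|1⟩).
0.4884|01⟩ + (-0.8152 + 0.3111i)|11⟩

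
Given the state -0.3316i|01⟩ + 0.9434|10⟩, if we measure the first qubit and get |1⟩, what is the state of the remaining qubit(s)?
|0⟩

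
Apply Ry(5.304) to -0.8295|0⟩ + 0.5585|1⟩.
0.4694|0⟩ - 0.883|1⟩

Ry(5.304) = [[cos(θ/2), −sin(θ/2)], [sin(θ/2), cos(θ/2)]]; θ = 5.304, cos(θ/2) ≈ -0.882524, sin(θ/2) ≈ 0.470266.
With a = amp(|0⟩) = -0.8295 and b = amp(|1⟩) = 0.5585:
new amp(|0⟩) = (-0.882524)·a + (-0.470266)·b = 0.4694
new amp(|1⟩) = (0.470266)·a + (-0.882524)·b = -0.883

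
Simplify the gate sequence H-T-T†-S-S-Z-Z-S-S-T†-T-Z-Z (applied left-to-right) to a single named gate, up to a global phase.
H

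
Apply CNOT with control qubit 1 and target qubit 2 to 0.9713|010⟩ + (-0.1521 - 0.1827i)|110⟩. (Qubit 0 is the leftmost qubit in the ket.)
0.9713|011⟩ + (-0.1521 - 0.1827i)|111⟩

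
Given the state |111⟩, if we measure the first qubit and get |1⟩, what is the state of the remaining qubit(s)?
|11⟩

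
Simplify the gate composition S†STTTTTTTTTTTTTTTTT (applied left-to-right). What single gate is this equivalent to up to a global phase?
T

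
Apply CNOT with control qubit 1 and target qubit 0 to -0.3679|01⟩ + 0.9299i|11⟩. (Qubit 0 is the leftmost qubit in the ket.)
0.9299i|01⟩ - 0.3679|11⟩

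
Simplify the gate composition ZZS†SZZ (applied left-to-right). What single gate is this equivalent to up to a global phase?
I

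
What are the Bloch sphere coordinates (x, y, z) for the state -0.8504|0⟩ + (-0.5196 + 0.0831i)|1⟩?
(0.8837, -0.1413, 0.4463)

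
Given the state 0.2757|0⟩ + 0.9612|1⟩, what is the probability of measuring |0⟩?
0.07601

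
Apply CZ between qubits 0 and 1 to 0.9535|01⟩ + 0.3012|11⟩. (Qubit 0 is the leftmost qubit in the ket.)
0.9535|01⟩ - 0.3012|11⟩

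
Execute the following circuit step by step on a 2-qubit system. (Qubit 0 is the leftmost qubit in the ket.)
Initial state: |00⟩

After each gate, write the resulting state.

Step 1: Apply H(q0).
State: 1/√2|00⟩ + 1/√2|10⟩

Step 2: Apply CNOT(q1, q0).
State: 1/√2|00⟩ + 1/√2|10⟩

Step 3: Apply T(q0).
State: 1/√2|00⟩ + (1/2 + (1/2)i)|10⟩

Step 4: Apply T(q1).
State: 1/√2|00⟩ + (1/2 + (1/2)i)|10⟩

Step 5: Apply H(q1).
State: 1/2|00⟩ + 1/2|01⟩ + (1/√8 + (1/√8)i)|10⟩ + (1/√8 + (1/√8)i)|11⟩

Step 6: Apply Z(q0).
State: 1/2|00⟩ + 1/2|01⟩ + (-1/√8 - (1/√8)i)|10⟩ + (-1/√8 - (1/√8)i)|11⟩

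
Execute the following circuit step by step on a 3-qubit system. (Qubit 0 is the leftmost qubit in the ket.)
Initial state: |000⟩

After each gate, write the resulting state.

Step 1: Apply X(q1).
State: |010⟩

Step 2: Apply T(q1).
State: (1/√2 + (1/√2)i)|010⟩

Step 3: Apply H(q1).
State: (1/2 + (1/2)i)|000⟩ + (-1/2 - (1/2)i)|010⟩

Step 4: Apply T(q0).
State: (1/2 + (1/2)i)|000⟩ + (-1/2 - (1/2)i)|010⟩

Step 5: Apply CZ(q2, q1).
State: (1/2 + (1/2)i)|000⟩ + (-1/2 - (1/2)i)|010⟩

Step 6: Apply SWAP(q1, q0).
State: (1/2 + (1/2)i)|000⟩ + (-1/2 - (1/2)i)|100⟩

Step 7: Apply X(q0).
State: (-1/2 - (1/2)i)|000⟩ + (1/2 + (1/2)i)|100⟩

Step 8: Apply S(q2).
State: (-1/2 - (1/2)i)|000⟩ + (1/2 + (1/2)i)|100⟩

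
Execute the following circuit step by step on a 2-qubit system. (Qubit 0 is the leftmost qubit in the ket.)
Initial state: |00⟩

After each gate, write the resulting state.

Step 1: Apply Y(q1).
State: i|01⟩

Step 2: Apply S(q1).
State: -|01⟩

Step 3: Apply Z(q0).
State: -|01⟩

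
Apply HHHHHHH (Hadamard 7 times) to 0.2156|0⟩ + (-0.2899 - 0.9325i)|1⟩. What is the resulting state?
(-0.05254 - 0.6594i)|0⟩ + (0.3574 + 0.6594i)|1⟩

H² = I, so H^7 = H: a single Hadamard. With (a, b) = (0.2156, (-0.2899 - 0.9325i)), H gives ((a + b)/√2, (a − b)/√2) = ((-0.05254 - 0.6594i), (0.3574 + 0.6594i)).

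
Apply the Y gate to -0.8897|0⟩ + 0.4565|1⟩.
-0.4565i|0⟩ - 0.8897i|1⟩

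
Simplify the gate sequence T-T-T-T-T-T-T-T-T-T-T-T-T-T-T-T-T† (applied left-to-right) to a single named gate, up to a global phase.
T†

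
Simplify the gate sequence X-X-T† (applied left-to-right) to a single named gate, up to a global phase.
T†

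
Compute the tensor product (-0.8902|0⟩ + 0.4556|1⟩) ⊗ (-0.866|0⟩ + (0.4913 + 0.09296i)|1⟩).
0.7709|00⟩ + (-0.4374 - 0.08275i)|01⟩ - 0.3945|10⟩ + (0.2238 + 0.04235i)|11⟩

amp(|b₁b₂…⟩) = product of the factor amplitudes for bits b₁, b₂, …; only kets whose every factor amplitude is nonzero survive.
|00⟩: (-0.8902)(-0.866) = 0.7709
|01⟩: (-0.8902)(0.4913 + 0.09296i) = (-0.4374 - 0.08275i)
|10⟩: (0.4556)(-0.866) = -0.3945
|11⟩: (0.4556)(0.4913 + 0.09296i) = (0.2238 + 0.04235i)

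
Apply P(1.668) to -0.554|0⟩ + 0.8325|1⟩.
-0.554|0⟩ + (-0.08079 + 0.8286i)|1⟩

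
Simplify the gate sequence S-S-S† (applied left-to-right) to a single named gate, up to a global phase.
S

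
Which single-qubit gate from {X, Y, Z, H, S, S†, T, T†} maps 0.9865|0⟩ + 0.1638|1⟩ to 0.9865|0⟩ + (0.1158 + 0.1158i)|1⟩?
T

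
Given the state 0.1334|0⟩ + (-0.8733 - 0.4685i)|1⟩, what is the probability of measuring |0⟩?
0.0178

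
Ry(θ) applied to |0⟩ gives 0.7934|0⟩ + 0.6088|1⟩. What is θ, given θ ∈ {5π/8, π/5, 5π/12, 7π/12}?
5π/12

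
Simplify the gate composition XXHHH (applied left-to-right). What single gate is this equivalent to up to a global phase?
H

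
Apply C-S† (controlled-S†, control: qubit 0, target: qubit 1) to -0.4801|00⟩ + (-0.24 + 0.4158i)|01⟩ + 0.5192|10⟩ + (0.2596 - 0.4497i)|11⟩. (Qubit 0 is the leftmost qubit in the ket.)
-0.4801|00⟩ + (-0.24 + 0.4158i)|01⟩ + 0.5192|10⟩ + (-0.4497 - 0.2596i)|11⟩

C-S† leaves the control-|0⟩ kets |00⟩, |01⟩ unchanged and applies S† to qubit 1 on the control-|1⟩ pair (|10⟩, |11⟩).
S† = [[1, 0], [0, -i]].
With a = amp(|10⟩) = 0.5192 and b = amp(|11⟩) = (0.2596 - 0.4497i):
new amp(|10⟩) = (1)·a = 0.5192
new amp(|11⟩) = (-i)·b = (-0.4497 - 0.2596i)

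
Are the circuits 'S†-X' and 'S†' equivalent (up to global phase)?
No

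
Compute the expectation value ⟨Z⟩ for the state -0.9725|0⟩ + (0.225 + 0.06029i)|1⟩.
0.8915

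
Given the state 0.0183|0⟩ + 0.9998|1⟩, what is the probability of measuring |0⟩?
0.0003349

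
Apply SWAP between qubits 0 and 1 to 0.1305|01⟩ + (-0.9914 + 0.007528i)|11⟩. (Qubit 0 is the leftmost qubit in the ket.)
0.1305|10⟩ + (-0.9914 + 0.007528i)|11⟩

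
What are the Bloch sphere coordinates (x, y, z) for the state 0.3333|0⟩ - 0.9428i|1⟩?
(0, -0.6285, -0.7778)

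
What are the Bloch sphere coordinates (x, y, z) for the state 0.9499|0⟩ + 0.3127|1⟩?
(0.5941, 0, 0.8045)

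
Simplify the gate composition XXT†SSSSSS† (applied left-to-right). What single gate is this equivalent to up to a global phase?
T†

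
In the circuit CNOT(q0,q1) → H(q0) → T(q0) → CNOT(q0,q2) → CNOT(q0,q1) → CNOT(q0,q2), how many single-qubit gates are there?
2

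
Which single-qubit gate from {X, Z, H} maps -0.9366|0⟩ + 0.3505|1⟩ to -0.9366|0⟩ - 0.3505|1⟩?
Z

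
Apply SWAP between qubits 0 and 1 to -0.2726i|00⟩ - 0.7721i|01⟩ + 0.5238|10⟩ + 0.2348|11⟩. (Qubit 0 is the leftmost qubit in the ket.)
-0.2726i|00⟩ + 0.5238|01⟩ - 0.7721i|10⟩ + 0.2348|11⟩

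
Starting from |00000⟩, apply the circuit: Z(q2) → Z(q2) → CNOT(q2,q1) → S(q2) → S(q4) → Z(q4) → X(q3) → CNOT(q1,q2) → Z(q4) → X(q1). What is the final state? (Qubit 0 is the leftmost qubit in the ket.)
|01010⟩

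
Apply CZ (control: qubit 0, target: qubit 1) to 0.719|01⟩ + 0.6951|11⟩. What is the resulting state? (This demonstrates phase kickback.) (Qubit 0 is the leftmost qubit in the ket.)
0.719|01⟩ - 0.6951|11⟩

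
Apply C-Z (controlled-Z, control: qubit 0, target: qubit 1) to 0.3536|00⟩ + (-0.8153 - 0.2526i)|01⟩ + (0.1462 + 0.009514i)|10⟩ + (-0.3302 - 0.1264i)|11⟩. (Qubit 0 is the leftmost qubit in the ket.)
0.3536|00⟩ + (-0.8153 - 0.2526i)|01⟩ + (0.1462 + 0.009514i)|10⟩ + (0.3302 + 0.1264i)|11⟩

C-Z leaves the control-|0⟩ kets |00⟩, |01⟩ unchanged and applies Z to qubit 1 on the control-|1⟩ pair (|10⟩, |11⟩).
Z = [[1, 0], [0, -1]].
With a = amp(|10⟩) = (0.1462 + 0.009514i) and b = amp(|11⟩) = (-0.3302 - 0.1264i):
new amp(|10⟩) = (1)·a = (0.1462 + 0.009514i)
new amp(|11⟩) = (-1)·b = (0.3302 + 0.1264i)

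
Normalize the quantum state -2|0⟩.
-|0⟩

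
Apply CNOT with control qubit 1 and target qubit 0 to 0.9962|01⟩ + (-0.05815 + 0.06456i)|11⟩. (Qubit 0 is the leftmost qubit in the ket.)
(-0.05815 + 0.06456i)|01⟩ + 0.9962|11⟩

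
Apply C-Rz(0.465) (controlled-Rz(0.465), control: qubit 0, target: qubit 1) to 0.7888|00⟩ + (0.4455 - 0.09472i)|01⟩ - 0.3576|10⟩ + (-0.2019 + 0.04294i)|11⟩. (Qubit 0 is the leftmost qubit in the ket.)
0.7888|00⟩ + (0.4455 - 0.09472i)|01⟩ + (-0.348 + 0.08239i)|10⟩ + (-0.2064 - 0.004735i)|11⟩

C-Rz(0.465) leaves the control-|0⟩ kets |00⟩, |01⟩ unchanged and applies Rz(0.465) to qubit 1 on the control-|1⟩ pair (|10⟩, |11⟩).
Rz(0.465) = [[e^(−iθ/2), 0], [0, e^(iθ/2)]] with e^(±iθ/2) = cos(θ/2) ± i·sin(θ/2); θ = 0.465, cos(θ/2) ≈ 0.973093, sin(θ/2) ≈ 0.230411.
With a = amp(|10⟩) = -0.3576 and b = amp(|11⟩) = (-0.2019 + 0.04294i):
new amp(|10⟩) = (0.973093 - 0.230411i)·a = (-0.348 + 0.08239i)
new amp(|11⟩) = (0.973093 + 0.230411i)·b = (-0.2064 - 0.004735i)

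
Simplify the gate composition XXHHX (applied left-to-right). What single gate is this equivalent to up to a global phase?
X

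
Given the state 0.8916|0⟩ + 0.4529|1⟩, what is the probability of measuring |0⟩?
0.795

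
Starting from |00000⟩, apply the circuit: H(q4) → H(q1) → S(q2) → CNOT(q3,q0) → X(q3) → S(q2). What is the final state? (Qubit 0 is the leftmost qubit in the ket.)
1/2|00010⟩ + 1/2|00011⟩ + 1/2|01010⟩ + 1/2|01011⟩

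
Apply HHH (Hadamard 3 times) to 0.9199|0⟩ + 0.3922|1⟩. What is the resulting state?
0.9278|0⟩ + 0.3731|1⟩

H² = I, so H^3 = H: a single Hadamard. With (a, b) = (0.9199, 0.3922), H gives ((a + b)/√2, (a − b)/√2) = (0.9278, 0.3731).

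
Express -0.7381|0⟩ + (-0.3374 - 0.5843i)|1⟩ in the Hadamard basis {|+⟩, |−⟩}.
(-0.7605 - 0.4132i)|+⟩ + (-0.2833 + 0.4132i)|−⟩

With |ψ⟩ = α|0⟩ + β|1⟩, the Hadamard-basis coefficients are ⟨+|ψ⟩ = (α + β)/√2 and ⟨−|ψ⟩ = (α − β)/√2.
Here α = -0.7381, β = (-0.3374 - 0.5843i): (α + β)/√2 = (-0.7605 - 0.4132i), (α − β)/√2 = (-0.2833 + 0.4132i).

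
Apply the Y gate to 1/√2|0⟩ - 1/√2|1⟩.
(1/√2)i|0⟩ + (1/√2)i|1⟩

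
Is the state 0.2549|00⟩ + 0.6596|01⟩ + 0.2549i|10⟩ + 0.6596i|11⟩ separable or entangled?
Separable

Writing the state as a|00⟩ + b|01⟩ + c|10⟩ + d|11⟩, it is a product state iff ad − bc = 0.
Here (a, b, c, d) = (0.2549, 0.6596, 0.2549i, 0.6596i): ad − bc = (0.2549)(0.6596i) − (0.6596)(0.2549i) = 0, so the state is separable.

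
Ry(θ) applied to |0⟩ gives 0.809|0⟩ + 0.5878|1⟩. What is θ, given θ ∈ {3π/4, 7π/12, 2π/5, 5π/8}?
2π/5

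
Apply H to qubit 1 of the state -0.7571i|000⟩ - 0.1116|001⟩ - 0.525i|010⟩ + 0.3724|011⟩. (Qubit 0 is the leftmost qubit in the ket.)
-0.9066i|000⟩ + 0.1844|001⟩ - 0.1641i|010⟩ - 0.3422|011⟩

H on qubit 1 mixes each pair of kets that differ only in qubit 1: amplitudes (a, b) of (|…0…⟩, |…1…⟩) become ((a + b)/√2, (a − b)/√2). Kets absent from the input have amplitude 0.
(|000⟩, |010⟩): (a, b) = (-0.7571i, -0.525i) → (-0.9066i, -0.1641i)
(|001⟩, |011⟩): (a, b) = (-0.1116, 0.3724) → (0.1844, -0.3422)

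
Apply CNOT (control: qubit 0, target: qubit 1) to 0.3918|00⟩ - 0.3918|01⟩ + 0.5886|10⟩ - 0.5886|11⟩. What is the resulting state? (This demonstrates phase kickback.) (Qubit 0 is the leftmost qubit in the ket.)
0.3918|00⟩ - 0.3918|01⟩ - 0.5886|10⟩ + 0.5886|11⟩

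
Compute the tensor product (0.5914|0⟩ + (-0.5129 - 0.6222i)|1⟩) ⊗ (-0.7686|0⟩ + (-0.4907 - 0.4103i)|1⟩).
-0.4546|00⟩ + (-0.2902 - 0.2427i)|01⟩ + (0.3942 + 0.4782i)|10⟩ + (-0.003609 + 0.5158i)|11⟩

amp(|b₁b₂…⟩) = product of the factor amplitudes for bits b₁, b₂, …; only kets whose every factor amplitude is nonzero survive.
|00⟩: (0.5914)(-0.7686) = -0.4546
|01⟩: (0.5914)(-0.4907 - 0.4103i) = (-0.2902 - 0.2427i)
|10⟩: (-0.5129 - 0.6222i)(-0.7686) = (0.3942 + 0.4782i)
|11⟩: (-0.5129 - 0.6222i)(-0.4907 - 0.4103i) = (-0.003609 + 0.5158i)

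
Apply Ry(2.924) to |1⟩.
-0.9941|0⟩ + 0.1086|1⟩

Ry(2.924) = [[cos(θ/2), −sin(θ/2)], [sin(θ/2), cos(θ/2)]]; θ = 2.924, cos(θ/2) ≈ 0.108582, sin(θ/2) ≈ 0.994088.
With a = amp(|0⟩) = 0 and b = amp(|1⟩) = 1:
new amp(|0⟩) = (0.108582)·a + (-0.994088)·b = -0.9941
new amp(|1⟩) = (0.994088)·a + (0.108582)·b = 0.1086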